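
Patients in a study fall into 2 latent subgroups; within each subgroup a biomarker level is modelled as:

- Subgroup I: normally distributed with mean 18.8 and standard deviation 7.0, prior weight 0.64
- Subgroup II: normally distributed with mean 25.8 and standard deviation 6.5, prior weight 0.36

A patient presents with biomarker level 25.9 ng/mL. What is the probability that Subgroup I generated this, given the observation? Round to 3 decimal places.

The responsibility of component k is π_k f_k(x) divided by Σ_j π_j f_j(x).
Normal densities:
  L_I = 0.0340735
  L_II = 0.0613685
Multiply by the mixture weights:
  π_I·L_I = 0.64 × 0.0340735 = 0.021807
  π_II·L_II = 0.36 × 0.0613685 = 0.0220927
Marginal: 0.021807 + 0.0220927 = 0.0438997
So the posterior for Subgroup I is 0.021807 / 0.0438997 ≈ 0.497.

0.497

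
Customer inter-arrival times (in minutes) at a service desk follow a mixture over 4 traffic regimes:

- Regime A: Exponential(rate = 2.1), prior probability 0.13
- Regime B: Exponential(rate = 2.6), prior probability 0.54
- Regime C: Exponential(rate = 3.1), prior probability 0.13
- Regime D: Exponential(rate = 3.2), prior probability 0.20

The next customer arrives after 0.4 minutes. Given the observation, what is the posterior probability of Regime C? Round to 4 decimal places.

0.1283

The responsibility of component k is w_k f_k(x) divided by Σ_j w_j f_j(x).
Evaluate each component's likelihood at the observed value:
  L_A = 0.906592
  L_B = 0.918982
  L_C = 0.897091
  L_D = 0.889719
Multiply by the mixture weights:
  w_A·L_A = 0.13 × 0.906592 = 0.117857
  w_B·L_B = 0.54 × 0.918982 = 0.49625
  w_C·L_C = 0.13 × 0.897091 = 0.116622
  w_D·L_D = 0.20 × 0.889719 = 0.177944
Marginal: 0.117857 + 0.49625 + 0.116622 + 0.177944 = 0.908673
So the posterior for Regime C is 0.116622 / 0.908673 ≈ 0.1283.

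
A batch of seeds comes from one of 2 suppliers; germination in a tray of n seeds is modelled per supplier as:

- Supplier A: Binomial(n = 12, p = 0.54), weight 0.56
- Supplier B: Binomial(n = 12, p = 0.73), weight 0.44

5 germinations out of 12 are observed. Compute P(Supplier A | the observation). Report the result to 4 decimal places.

0.9215

Posterior ∝ prior × likelihood, so P(k | x) ∝ π_k f_k(x); normalise over all components.
Binomial probabilities:
  p_A = 0.158489
  p_B = 0.0171746
Prior × likelihood for each component:
  π_A·p_A = 0.56 × 0.158489 = 0.0887538
  π_B·p_B = 0.44 × 0.0171746 = 0.00755681
Evidence: 0.0887538 + 0.00755681 = 0.0963106
So the posterior for Supplier A is 0.0887538 / 0.0963106 ≈ 0.9215.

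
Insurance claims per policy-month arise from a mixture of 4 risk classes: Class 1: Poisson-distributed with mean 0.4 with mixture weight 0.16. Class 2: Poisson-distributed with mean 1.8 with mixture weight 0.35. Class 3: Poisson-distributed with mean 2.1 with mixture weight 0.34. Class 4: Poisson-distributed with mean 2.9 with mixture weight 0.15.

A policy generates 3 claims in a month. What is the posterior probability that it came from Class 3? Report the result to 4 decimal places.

P(component k | x) = w_k·f_k(x) / marginal(x), where marginal(x) = Σ_j w_j·f_j(x).
Evaluate each component's likelihood at the observed value:
  p_1 = e^(−0.4)·0.4^3/3! = 0.00715008
  p_2 = e^(−1.8)·1.8^3/3! = 0.160671
  p_3 = e^(−2.1)·2.1^3/3! = 0.189011
  p_4 = e^(−2.9)·2.9^3/3! = 0.22366
Multiply by the mixture weights:
  w_1·p_1 = 0.16 × 0.00715008 = 0.00114401
  w_2·p_2 = 0.35 × 0.160671 = 0.0562347
  w_3·p_3 = 0.34 × 0.189011 = 0.0642639
  w_4·p_4 = 0.15 × 0.22366 = 0.033549
Normaliser: 0.00114401 + 0.0562347 + 0.0642639 + 0.033549 = 0.155192
P(Class 3 | the observation) ≈ 0.4141

0.4141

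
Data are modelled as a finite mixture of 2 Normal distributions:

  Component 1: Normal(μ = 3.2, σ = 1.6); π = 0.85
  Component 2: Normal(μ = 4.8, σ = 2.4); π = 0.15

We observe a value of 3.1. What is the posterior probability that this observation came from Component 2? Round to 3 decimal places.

0.084

Apply Bayes' rule: the posterior for each component is proportional to its prior times its likelihood at x.
Component likelihoods at x = 3.1:
  p_1 = 0.248852
  p_2 = 0.129345
Prior × likelihood for each component:
  π_1·p_1 = 0.85 × 0.248852 = 0.211525
  π_2·p_2 = 0.15 × 0.129345 = 0.0194017
Evidence: 0.211525 + 0.0194017 = 0.230926
P(Component 2 | x) = 0.0194017 / 0.230926 ≈ 0.084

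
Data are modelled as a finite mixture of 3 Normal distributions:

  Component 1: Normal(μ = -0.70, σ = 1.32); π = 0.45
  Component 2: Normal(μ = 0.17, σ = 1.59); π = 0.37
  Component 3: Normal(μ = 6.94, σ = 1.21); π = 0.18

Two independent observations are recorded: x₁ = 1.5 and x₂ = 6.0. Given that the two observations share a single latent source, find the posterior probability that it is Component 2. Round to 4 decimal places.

Apply Bayes' rule: the posterior for each component is proportional to its prior times its likelihood at x.
Since both observations come from the same component, the likelihood for component k is f_k(x₁)·f_k(x₂).
  f_1 = [(1/(1.32·√(2π)))·exp(−(1.5−-0.70)²/(2·1.32²)) = 0.302229·exp(-1.38889) = 0.0753615] × [7.68959e-07] = 5.79499e-08
  f_2 = [(1/(1.59·√(2π)))·exp(−(1.5−0.17)²/(2·1.59²)) = 0.250907·exp(-0.34985) = 0.176838] × [0.000302057] = 5.34152e-05
  f_3 = [(1/(1.21·√(2π)))·exp(−(1.5−6.94)²/(2·1.21²)) = 0.329704·exp(-10.10641) = 1.34575e-05] × [0.243823] = 3.28125e-06
Multiply by the mixture weights:
  P(Z=1)·f_1 = 0.45 × 5.79499e-08 = 2.60775e-08
  P(Z=2)·f_2 = 0.37 × 5.34152e-05 = 1.97636e-05
  P(Z=3)·f_3 = 0.18 × 3.28125e-06 = 5.90625e-07
Normaliser: 2.60775e-08 + 1.97636e-05 + 5.90625e-07 = 2.03803e-05
P(Component 2 | x₁,x₂) = 1.97636e-05 / 2.03803e-05 ≈ 0.9697

0.9697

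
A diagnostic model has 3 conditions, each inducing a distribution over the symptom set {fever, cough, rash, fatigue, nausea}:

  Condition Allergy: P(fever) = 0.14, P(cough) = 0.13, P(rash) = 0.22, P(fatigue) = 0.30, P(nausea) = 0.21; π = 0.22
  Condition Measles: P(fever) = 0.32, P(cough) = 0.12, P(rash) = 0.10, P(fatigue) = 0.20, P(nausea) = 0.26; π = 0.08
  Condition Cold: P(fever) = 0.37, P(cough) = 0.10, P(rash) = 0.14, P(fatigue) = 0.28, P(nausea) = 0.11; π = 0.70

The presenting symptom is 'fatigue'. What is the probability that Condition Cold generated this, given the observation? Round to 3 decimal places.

By Bayes' theorem, P(k | x) = P(Z=k) f_k(x) / Σ_j P(Z=j) f_j(x).
Evaluate each component's likelihood at the observed value:
  p_Allergy = 0.3
  p_Measles = 0.2
  p_Cold = 0.28
Weight by the priors:
  P(Z=Allergy)·p_Allergy = 0.22 × 0.3 = 0.066
  P(Z=Measles)·p_Measles = 0.08 × 0.2 = 0.016
  P(Z=Cold)·p_Cold = 0.70 × 0.28 = 0.196
Normaliser: 0.066 + 0.016 + 0.196 = 0.278
P(Condition Cold | x) = 0.196 / 0.278 ≈ 0.705

0.705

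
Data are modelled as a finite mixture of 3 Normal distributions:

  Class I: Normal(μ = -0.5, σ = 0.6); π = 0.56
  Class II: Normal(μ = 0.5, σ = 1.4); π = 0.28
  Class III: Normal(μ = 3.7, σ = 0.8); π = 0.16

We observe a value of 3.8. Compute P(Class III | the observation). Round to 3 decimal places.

0.941

Posterior ∝ prior × likelihood, so P(k | x) ∝ π_k f_k(x); normalise over all components.
Normal densities:
  L_I = 4.67558e-12
  L_II = 0.0177127
  L_III = 0.494797
Weight by the priors:
  π_I·L_I = 0.56 × 4.67558e-12 = 2.61832e-12
  π_II·L_II = 0.28 × 0.0177127 = 0.00495956
  π_III·L_III = 0.16 × 0.494797 = 0.0791675
Marginal: 2.61832e-12 + 0.00495956 + 0.0791675 = 0.0841271
Responsibility of Class III: 0.0791675 / 0.0841271 ≈ 0.941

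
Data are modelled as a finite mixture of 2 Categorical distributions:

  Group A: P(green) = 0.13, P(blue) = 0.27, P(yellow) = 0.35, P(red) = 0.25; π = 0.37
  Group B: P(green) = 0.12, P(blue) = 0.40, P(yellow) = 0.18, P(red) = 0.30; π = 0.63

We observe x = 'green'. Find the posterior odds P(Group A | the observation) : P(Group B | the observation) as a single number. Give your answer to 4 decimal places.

0.6362

Only the two components matter; the odds are (w_i f_i(x)) / (w_j f_j(x)).
Evaluate each component's likelihood at the observed value:
  p_A = 0.13
  p_B = 0.12
0.0481 / 0.0756 ≈ 0.6362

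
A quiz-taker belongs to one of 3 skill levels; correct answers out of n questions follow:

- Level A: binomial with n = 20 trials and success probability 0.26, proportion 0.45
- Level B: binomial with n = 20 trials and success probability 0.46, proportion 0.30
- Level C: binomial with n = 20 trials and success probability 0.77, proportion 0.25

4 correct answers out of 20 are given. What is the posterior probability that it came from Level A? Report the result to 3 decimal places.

P(component k | x) = P(Z=k)·f_k(x) / marginal(x), where marginal(x) = Σ_j P(Z=j)·f_j(x).
Component likelihoods at x = 4 correct answers out of 20:
  f_A = 0.179017
  f_B = 0.0113403
  f_C = 1.04448e-07
Unnormalised posteriors:
  P(Z=A)·f_A = 0.45 × 0.179017 = 0.0805577
  P(Z=B)·f_B = 0.30 × 0.0113403 = 0.0034021
  P(Z=C)·f_C = 0.25 × 1.04448e-07 = 2.61121e-08
Marginal: 0.0805577 + 0.0034021 + 2.61121e-08 = 0.0839598
P(Level A | x) ≈ 0.959

0.959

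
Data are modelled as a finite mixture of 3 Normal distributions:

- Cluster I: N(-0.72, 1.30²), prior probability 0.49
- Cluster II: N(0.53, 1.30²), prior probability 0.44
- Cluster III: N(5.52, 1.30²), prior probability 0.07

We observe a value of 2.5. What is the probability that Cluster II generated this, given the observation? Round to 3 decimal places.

By Bayes' theorem, P(k | x) = π_k f_k(x) / Σ_j π_j f_j(x).
Evaluate each component's likelihood at the observed value:
  f_I = 0.0142803
  f_II = 0.0973446
  f_III = 0.0206581
Prior × likelihood for each component:
  π_I·f_I = 0.49 × 0.0142803 = 0.00699733
  π_II·f_II = 0.44 × 0.0973446 = 0.0428316
  π_III·f_III = 0.07 × 0.0206581 = 0.00144607
Evidence: 0.00699733 + 0.0428316 + 0.00144607 = 0.051275
So the posterior for Cluster II is 0.0428316 / 0.051275 ≈ 0.835.

0.835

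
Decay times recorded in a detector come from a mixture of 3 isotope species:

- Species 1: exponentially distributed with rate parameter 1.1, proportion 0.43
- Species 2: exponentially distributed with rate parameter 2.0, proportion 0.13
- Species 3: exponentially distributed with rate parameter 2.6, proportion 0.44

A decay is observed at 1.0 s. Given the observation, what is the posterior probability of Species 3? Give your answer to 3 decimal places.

0.306

By Bayes' theorem, P(k | x) = π_k f_k(x) / Σ_j π_j f_j(x).
Component likelihoods at x = 1.0 s:
  p_1 = 0.366158
  p_2 = 0.270671
  p_3 = 0.193111
Unnormalised posteriors:
  π_1·p_1 = 0.43 × 0.366158 = 0.157448
  π_2·p_2 = 0.13 × 0.270671 = 0.0351872
  π_3·p_3 = 0.44 × 0.193111 = 0.084969
Normaliser: 0.157448 + 0.0351872 + 0.084969 = 0.277604
Responsibility of Species 3: 0.084969 / 0.277604 ≈ 0.306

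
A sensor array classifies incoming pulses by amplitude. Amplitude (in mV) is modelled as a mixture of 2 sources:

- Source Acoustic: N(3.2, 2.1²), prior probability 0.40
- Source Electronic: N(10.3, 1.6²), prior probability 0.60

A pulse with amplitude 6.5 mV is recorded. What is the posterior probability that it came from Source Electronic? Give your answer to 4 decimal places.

The responsibility of component k is π_k f_k(x) divided by Σ_j π_j f_j(x).
Normal densities:
  p_Acoustic = 0.0552675
  p_Electronic = 0.0148574
Prior × likelihood for each component:
  π_Acoustic·p_Acoustic = 0.40 × 0.0552675 = 0.022107
  π_Electronic·p_Electronic = 0.60 × 0.0148574 = 0.00891446
Marginal: 0.022107 + 0.00891446 = 0.0310215
P(Source Electronic | x) ≈ 0.2874

0.2874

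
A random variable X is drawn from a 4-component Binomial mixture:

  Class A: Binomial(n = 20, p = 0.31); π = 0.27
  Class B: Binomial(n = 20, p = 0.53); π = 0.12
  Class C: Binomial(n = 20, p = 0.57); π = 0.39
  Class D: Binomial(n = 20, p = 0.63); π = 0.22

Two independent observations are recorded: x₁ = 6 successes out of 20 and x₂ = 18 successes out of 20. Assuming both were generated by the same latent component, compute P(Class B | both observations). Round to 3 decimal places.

0.125

The responsibility of component k is π_k f_k(x) divided by Σ_j π_j f_j(x).
Since both observations come from the same component, the likelihood for component k is f_k(x₁)·f_k(x₂).
  f_A = [0.19074] × [6.32357e-08] = 1.20616e-08
  f_B = [0.02205] × [0.000456999] = 1.00768e-05
  f_C = [0.0098218] × [0.00141722] = 1.39197e-05
  f_D = [0.00218399] × [0.00635751] = 1.38848e-05
Unnormalised posteriors:
  π_A·f_A = 0.27 × 1.20616e-08 = 3.25662e-09
  π_B·f_B = 0.12 × 1.00768e-05 = 1.20922e-06
  π_C·f_C = 0.39 × 1.39197e-05 = 5.42867e-06
  π_D·f_D = 0.22 × 1.38848e-05 = 3.05465e-06
Normaliser: 3.25662e-09 + 1.20922e-06 + 5.42867e-06 + 3.05465e-06 = 9.6958e-06
P(Class B | x) ≈ 0.125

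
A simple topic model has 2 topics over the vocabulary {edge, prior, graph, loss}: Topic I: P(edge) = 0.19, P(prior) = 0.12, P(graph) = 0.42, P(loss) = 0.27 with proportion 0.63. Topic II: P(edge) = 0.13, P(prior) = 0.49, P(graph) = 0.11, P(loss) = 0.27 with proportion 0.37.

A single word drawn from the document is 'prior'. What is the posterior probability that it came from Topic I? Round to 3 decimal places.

Posterior ∝ prior × likelihood, so P(k | x) ∝ P(Z=k) f_k(x); normalise over all components.
Evaluate each component's likelihood at the observed value:
  p_I = P(prior | comp) = 0.12
  p_II = P(prior | comp) = 0.49
Multiply by the mixture weights:
  P(Z=I)·p_I = 0.63 × 0.12 = 0.0756
  P(Z=II)·p_II = 0.37 × 0.49 = 0.1813
Denominator: 0.0756 + 0.1813 = 0.2569
So the posterior for Topic I is 0.0756 / 0.2569 ≈ 0.294.

0.294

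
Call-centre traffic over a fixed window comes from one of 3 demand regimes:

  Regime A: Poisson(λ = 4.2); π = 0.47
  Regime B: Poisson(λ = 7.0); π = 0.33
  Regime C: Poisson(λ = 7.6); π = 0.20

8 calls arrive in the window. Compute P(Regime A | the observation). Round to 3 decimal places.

0.193

The responsibility of component k is π_k f_k(x) divided by Σ_j π_j f_j(x).
Component likelihoods at x = 8 calls:
  L_A = e^(−4.2)·4.2^8/8! = 0.0360111
  L_B = e^(−7.0)·7.0^8/8! = 0.130377
  L_C = e^(−7.6)·7.6^8/8! = 0.13815
Multiply by the mixture weights:
  π_A·L_A = 0.47 × 0.0360111 = 0.0169252
  π_B·L_B = 0.33 × 0.130377 = 0.0430246
  π_C·L_C = 0.20 × 0.13815 = 0.02763
Denominator: 0.0169252 + 0.0430246 + 0.02763 = 0.0875797
P(Regime A | x) ≈ 0.193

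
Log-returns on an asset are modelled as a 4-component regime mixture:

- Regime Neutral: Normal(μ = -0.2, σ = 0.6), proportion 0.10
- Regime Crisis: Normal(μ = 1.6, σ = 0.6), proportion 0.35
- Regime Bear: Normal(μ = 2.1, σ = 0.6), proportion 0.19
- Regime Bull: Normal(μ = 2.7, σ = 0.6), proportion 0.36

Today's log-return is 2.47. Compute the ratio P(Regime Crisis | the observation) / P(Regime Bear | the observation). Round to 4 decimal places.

0.7786

Only the two components matter; the odds are (π_i f_i(x)) / (π_j f_j(x)).
Evaluate each component's likelihood at the observed value:
  L_Neutral = (1/(0.6·√(2π)))·exp(−(2.47−-0.2)²/(2·0.6²)) = 0.664904·exp(-9.90125) = 3.33197e-05
  L_Crisis = (1/(0.6·√(2π)))·exp(−(2.47−1.6)²/(2·0.6²)) = 0.664904·exp(-1.05125) = 0.232384
  L_Bear = (1/(0.6·√(2π)))·exp(−(2.47−2.1)²/(2·0.6²)) = 0.664904·exp(-0.19014) = 0.549772
  L_Bull = (1/(0.6·√(2π)))·exp(−(2.47−2.7)²/(2·0.6²)) = 0.664904·exp(-0.07347) = 0.617803
Odds = (0.35/0.19) × (0.232384/0.549772) = 1.84211 × 0.422692 ≈ 0.7786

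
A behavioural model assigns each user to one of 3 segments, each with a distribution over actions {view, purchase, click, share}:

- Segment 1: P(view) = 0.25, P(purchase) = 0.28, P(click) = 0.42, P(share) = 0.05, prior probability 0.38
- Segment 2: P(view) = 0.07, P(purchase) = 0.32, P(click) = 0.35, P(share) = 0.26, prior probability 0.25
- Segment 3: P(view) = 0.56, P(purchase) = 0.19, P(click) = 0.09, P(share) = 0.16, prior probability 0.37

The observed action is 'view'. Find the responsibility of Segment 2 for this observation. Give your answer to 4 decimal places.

P(component k | x) = P(Z=k)·f_k(x) / marginal(x), where marginal(x) = Σ_j P(Z=j)·f_j(x).
Evaluate each component's likelihood at the observed value:
  L_1 = P(view | comp) = 0.25
  L_2 = P(view | comp) = 0.07
  L_3 = P(view | comp) = 0.56
Multiply by the mixture weights:
  P(Z=1)·L_1 = 0.38 × 0.25 = 0.095
  P(Z=2)·L_2 = 0.25 × 0.07 = 0.0175
  P(Z=3)·L_3 = 0.37 × 0.56 = 0.2072
Normaliser: 0.095 + 0.0175 + 0.2072 = 0.3197
P(Segment 2 | data) = 0.0175 / 0.3197 ≈ 0.0547

0.0547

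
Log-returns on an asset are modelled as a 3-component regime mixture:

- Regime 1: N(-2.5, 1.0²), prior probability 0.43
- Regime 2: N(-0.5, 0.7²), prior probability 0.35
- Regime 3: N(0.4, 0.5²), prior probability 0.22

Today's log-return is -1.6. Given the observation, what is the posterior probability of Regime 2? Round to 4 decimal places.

Apply Bayes' rule: the posterior for each component is proportional to its prior times its likelihood at x.
Component likelihoods at x = -1.6:
  p_1 = (1/(1.0·√(2π)))·exp(−(-1.6−-2.5)²/(2·1.0²)) = 0.398942·exp(-0.40500) = 0.266085
  p_2 = (1/(0.7·√(2π)))·exp(−(-1.6−-0.5)²/(2·0.7²)) = 0.569918·exp(-1.23469) = 0.165803
  p_3 = (1/(0.5·√(2π)))·exp(−(-1.6−0.4)²/(2·0.5²)) = 0.797885·exp(-8.00000) = 0.00026766
Weight by the priors:
  π_1·p_1 = 0.43 × 0.266085 = 0.114417
  π_2·p_2 = 0.35 × 0.165803 = 0.0580309
  π_3·p_3 = 0.22 × 0.00026766 = 5.88853e-05
Sum: 0.114417 + 0.0580309 + 5.88853e-05 = 0.172506
P(Regime 2 | the observation) = 0.0580309 / 0.172506 ≈ 0.3364

0.3364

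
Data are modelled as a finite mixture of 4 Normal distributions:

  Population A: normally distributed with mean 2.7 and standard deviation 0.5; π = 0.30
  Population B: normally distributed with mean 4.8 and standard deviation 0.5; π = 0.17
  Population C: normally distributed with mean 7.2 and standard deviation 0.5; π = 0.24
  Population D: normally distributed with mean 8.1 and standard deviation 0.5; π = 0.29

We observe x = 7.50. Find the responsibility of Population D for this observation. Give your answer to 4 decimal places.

0.4132

P(component k | x) = P(Z=k)·f_k(x) / marginal(x), where marginal(x) = Σ_j P(Z=j)·f_j(x).
Normal densities:
  p_A = (1/(0.5·√(2π)))·exp(−(7.50−2.7)²/(2·0.5²)) = 0.797885·exp(-46.08000) = 7.75622e-21
  p_B = (1/(0.5·√(2π)))·exp(−(7.50−4.8)²/(2·0.5²)) = 0.797885·exp(-14.58000) = 3.71472e-07
  p_C = (1/(0.5·√(2π)))·exp(−(7.50−7.2)²/(2·0.5²)) = 0.797885·exp(-0.18000) = 0.666449
  p_D = (1/(0.5·√(2π)))·exp(−(7.50−8.1)²/(2·0.5²)) = 0.797885·exp(-0.72000) = 0.388372
Weight by the priors:
  P(Z=A)·p_A = 0.30 × 7.75622e-21 = 2.32687e-21
  P(Z=B)·p_B = 0.17 × 3.71472e-07 = 6.31503e-08
  P(Z=C)·p_C = 0.24 × 0.666449 = 0.159948
  P(Z=D)·p_D = 0.29 × 0.388372 = 0.112628
Marginal: 2.32687e-21 + 6.31503e-08 + 0.159948 + 0.112628 = 0.272576
Responsibility of Population D: 0.112628 / 0.272576 ≈ 0.4132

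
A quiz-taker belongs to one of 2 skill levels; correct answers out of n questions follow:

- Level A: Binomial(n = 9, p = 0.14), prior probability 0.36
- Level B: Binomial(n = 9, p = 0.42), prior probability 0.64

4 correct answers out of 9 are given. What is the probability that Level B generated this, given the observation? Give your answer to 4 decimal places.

0.9526

P(component k | x) = w_k·f_k(x) / marginal(x), where marginal(x) = Σ_j w_j·f_j(x).
Binomial probabilities:
  p_A = 0.0227706
  p_B = 0.25734
Prior × likelihood for each component:
  w_A·p_A = 0.36 × 0.0227706 = 0.00819742
  w_B·p_B = 0.64 × 0.25734 = 0.164698
Sum: 0.00819742 + 0.164698 = 0.172895
P(Level B | the observation) ≈ 0.9526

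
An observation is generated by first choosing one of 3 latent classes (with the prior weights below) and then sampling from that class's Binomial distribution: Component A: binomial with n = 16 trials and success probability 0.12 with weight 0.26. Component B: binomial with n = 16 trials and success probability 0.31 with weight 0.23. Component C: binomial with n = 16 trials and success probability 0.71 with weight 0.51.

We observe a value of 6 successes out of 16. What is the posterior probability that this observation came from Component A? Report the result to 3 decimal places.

Posterior ∝ prior × likelihood, so P(k | x) ∝ w_k f_k(x); normalise over all components.
Component likelihoods at x = 6 successes out of 16:
  L_A = 0.00665945
  L_B = 0.173854
  L_C = 0.00431573
Multiply by the mixture weights:
  w_A·L_A = 0.26 × 0.00665945 = 0.00173146
  w_B·L_B = 0.23 × 0.173854 = 0.0399865
  w_C·L_C = 0.51 × 0.00431573 = 0.00220102
Normaliser: 0.00173146 + 0.0399865 + 0.00220102 = 0.0439189
So the posterior for Component A is 0.00173146 / 0.0439189 ≈ 0.039.

0.039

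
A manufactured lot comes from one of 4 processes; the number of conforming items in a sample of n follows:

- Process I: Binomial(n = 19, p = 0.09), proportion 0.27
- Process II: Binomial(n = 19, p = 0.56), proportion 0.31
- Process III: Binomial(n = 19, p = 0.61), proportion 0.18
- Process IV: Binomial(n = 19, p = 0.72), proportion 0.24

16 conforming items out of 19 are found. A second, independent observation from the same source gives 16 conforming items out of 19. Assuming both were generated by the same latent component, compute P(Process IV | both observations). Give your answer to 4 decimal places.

Posterior ∝ prior × likelihood, so P(k | x) ∝ P(Z=k) f_k(x); normalise over all components.
Since both observations come from the same component, the likelihood for component k is f_k(x₁)·f_k(x₂).
  L_I = [1.35309e-14] × [1.35309e-14] = 1.83086e-28
  L_II = [0.0077213] × [0.0077213] = 5.96184e-05
  L_III = [0.0211249] × [0.0211249] = 0.000446262
  L_IV = [0.110948] × [0.110948] = 0.0123094
Prior × likelihood for each component:
  P(Z=I)·L_I = 0.27 × 1.83086e-28 = 4.94333e-29
  P(Z=II)·L_II = 0.31 × 5.96184e-05 = 1.84817e-05
  P(Z=III)·L_III = 0.18 × 0.000446262 = 8.03272e-05
  P(Z=IV)·L_IV = 0.24 × 0.0123094 = 0.00295425
Evidence: 4.94333e-29 + 1.84817e-05 + 8.03272e-05 + 0.00295425 = 0.00305306
So the posterior for Process IV is 0.00295425 / 0.00305306 ≈ 0.9676.

0.9676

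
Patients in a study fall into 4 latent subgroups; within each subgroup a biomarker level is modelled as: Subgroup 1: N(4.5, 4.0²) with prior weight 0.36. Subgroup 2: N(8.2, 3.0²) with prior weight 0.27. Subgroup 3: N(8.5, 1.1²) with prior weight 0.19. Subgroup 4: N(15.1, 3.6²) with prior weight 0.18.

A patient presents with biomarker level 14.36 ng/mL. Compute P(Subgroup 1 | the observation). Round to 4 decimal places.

0.0672

P(component k | x) = w_k·f_k(x) / marginal(x), where marginal(x) = Σ_j w_j·f_j(x).
Normal densities:
  p_1 = 0.00477985
  p_2 = 0.0161532
  p_3 = 2.4941e-07
  p_4 = 0.108501
Unnormalised posteriors:
  w_1·p_1 = 0.36 × 0.00477985 = 0.00172075
  w_2·p_2 = 0.27 × 0.0161532 = 0.00436135
  w_3·p_3 = 0.19 × 2.4941e-07 = 4.7388e-08
  w_4·p_4 = 0.18 × 0.108501 = 0.0195301
Denominator: 0.00172075 + 0.00436135 + 4.7388e-08 + 0.0195301 = 0.0256123
So the posterior for Subgroup 1 is 0.00172075 / 0.0256123 ≈ 0.0672.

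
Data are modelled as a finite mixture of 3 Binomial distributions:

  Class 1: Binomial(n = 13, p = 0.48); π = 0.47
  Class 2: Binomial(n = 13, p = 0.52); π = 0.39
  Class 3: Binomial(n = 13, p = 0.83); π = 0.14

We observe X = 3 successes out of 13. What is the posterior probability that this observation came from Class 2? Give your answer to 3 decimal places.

P(component k | x) = π_k·f_k(x) / marginal(x), where marginal(x) = Σ_j π_j·f_j(x).
Evaluate each component's likelihood at the observed value:
  L_1 = 0.0457218
  L_2 = 0.0261089
  L_3 = 3.29678e-06
Weight by the priors:
  π_1·L_1 = 0.47 × 0.0457218 = 0.0214892
  π_2·L_2 = 0.39 × 0.0261089 = 0.0101825
  π_3·L_3 = 0.14 × 3.29678e-06 = 4.61549e-07
Normaliser: 0.0214892 + 0.0101825 + 4.61549e-07 = 0.0316722
So the posterior for Class 2 is 0.0101825 / 0.0316722 ≈ 0.321.

0.321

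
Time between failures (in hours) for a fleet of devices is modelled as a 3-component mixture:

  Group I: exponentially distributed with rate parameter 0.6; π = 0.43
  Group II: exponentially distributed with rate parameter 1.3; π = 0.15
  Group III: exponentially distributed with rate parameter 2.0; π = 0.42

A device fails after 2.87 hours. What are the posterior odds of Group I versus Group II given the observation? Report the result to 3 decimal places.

9.865

Only the two components matter; the odds are (π_i f_i(x)) / (π_j f_j(x)).
Component likelihoods at x = 2.87 hours:
  f_I = 0.6·e^(−0.6·2.87) = 0.6·e^(−1.7220) = 0.107225
  f_II = 1.3·e^(−1.3·2.87) = 1.3·e^(−3.7310) = 0.0311595
  f_III = 2.0·e^(−2.0·2.87) = 2.0·e^(−5.7400) = 0.00642954
0.0461068 / 0.00467393 ≈ 9.865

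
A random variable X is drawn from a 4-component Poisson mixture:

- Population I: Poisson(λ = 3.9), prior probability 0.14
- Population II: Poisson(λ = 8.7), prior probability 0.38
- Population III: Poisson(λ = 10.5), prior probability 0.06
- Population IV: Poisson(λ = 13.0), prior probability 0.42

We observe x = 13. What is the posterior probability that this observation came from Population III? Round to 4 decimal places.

P(component k | x) = π_k·f_k(x) / marginal(x), where marginal(x) = Σ_j π_j·f_j(x).
Poisson probabilities:
  L_I = 0.000156968
  L_II = 0.0437631
  L_III = 0.0833851
  L_IV = 0.10994
Weight by the priors:
  π_I·L_I = 0.14 × 0.000156968 = 2.19755e-05
  π_II·L_II = 0.38 × 0.0437631 = 0.01663
  π_III·L_III = 0.06 × 0.0833851 = 0.00500311
  π_IV·L_IV = 0.42 × 0.10994 = 0.0461747
Evidence: 2.19755e-05 + 0.01663 + 0.00500311 + 0.0461747 = 0.0678298
So the posterior for Population III is 0.00500311 / 0.0678298 ≈ 0.0738.

0.0738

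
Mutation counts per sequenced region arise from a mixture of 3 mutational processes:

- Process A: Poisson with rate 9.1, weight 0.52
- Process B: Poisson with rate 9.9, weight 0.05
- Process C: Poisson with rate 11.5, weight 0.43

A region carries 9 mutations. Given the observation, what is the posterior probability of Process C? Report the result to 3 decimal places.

Posterior ∝ prior × likelihood, so P(k | x) ∝ π_k f_k(x); normalise over all components.
Poisson probabilities:
  f_A = 0.131683
  f_B = 0.12631
  f_C = 0.0982044
Prior × likelihood for each component:
  π_A·f_A = 0.52 × 0.131683 = 0.0684752
  π_B·f_B = 0.05 × 0.12631 = 0.00631551
  π_C·f_C = 0.43 × 0.0982044 = 0.0422279
Evidence: 0.0684752 + 0.00631551 + 0.0422279 = 0.117019
P(Process C | the observation) = 0.0422279 / 0.117019 ≈ 0.361

0.361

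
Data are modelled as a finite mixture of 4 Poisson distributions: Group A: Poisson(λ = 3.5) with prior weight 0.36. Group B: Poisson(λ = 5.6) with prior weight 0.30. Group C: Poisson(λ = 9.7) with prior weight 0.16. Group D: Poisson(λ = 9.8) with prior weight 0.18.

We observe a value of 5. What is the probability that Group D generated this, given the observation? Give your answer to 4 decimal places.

0.0665

Apply Bayes' rule: the posterior for each component is proportional to its prior times its likelihood at x.
Poisson probabilities:
  p_A = 0.132169
  p_B = 0.169711
  p_C = 0.0438552
  p_D = 0.0417699
Unnormalised posteriors:
  π_A·p_A = 0.36 × 0.132169 = 0.0475807
  π_B·p_B = 0.30 × 0.169711 = 0.0509133
  π_C·p_C = 0.16 × 0.0438552 = 0.00701683
  π_D·p_D = 0.18 × 0.0417699 = 0.00751858
Normaliser: 0.0475807 + 0.0509133 + 0.00701683 + 0.00751858 = 0.113029
Responsibility of Group D: 0.00751858 / 0.113029 ≈ 0.0665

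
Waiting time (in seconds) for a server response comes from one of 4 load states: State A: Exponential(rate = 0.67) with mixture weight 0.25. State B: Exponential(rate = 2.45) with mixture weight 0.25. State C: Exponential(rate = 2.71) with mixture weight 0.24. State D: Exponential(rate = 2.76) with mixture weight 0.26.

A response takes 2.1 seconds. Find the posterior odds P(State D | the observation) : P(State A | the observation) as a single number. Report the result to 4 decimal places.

Since P(k|x) ∝ π_k f_k(x), the posterior odds are π_i f_i(x) / (π_j f_j(x)).
Evaluate each component's likelihood at the observed value:
  p_A = 0.67·e^(−0.67·2.1) = 0.67·e^(−1.4070) = 0.164067
  p_B = 2.45·e^(−2.45·2.1) = 2.45·e^(−5.1450) = 0.0142798
  p_C = 2.71·e^(−2.71·2.1) = 2.71·e^(−5.6910) = 0.00914954
  p_D = 2.76·e^(−2.76·2.1) = 2.76·e^(−5.7960) = 0.00838954
Posterior odds = (π_D·p_D) / (π_A·p_A) = (0.26·0.00838954) / (0.25·0.164067) = 0.00218128 / 0.0410169 ≈ 0.0532

0.0532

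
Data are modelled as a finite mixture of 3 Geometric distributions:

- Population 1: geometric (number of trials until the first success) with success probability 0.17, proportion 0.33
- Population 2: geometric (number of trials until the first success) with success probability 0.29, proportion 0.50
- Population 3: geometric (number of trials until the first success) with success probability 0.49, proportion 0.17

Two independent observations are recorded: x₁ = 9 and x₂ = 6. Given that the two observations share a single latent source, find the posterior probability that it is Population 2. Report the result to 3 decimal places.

Apply Bayes' rule: the posterior for each component is proportional to its prior times its likelihood at x.
Since both observations come from the same component, the likelihood for component k is f_k(x₁)·f_k(x₂).
  p_1 = [0.17·(1−0.17)^8 = 0.17·0.225229 = 0.038289] × [0.0669637] = 0.00256397
  p_2 = [0.29·(1−0.29)^8 = 0.29·0.0645754 = 0.0187269] × [0.0523227] = 0.000979839
  p_3 = [0.49·(1−0.49)^8 = 0.49·0.00457679 = 0.00224263] × [0.0169062] = 3.79144e-05
Unnormalised posteriors:
  π_1·p_1 = 0.33 × 0.00256397 = 0.00084611
  π_2·p_2 = 0.50 × 0.000979839 = 0.000489919
  π_3·p_3 = 0.17 × 3.79144e-05 = 6.44545e-06
Marginal: 0.00084611 + 0.000489919 + 6.44545e-06 = 0.00134248
P(Population 2 | x) = 0.000489919 / 0.00134248 ≈ 0.365

0.365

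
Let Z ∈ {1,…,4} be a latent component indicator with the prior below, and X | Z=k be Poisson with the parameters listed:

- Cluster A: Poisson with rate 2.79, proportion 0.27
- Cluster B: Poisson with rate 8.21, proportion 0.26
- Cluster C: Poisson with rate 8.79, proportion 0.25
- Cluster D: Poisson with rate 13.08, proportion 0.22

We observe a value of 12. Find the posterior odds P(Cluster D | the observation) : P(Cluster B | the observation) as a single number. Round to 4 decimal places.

Posterior odds = (π_i f_i(x)) / (π_j f_j(x)); the normalising sum cancels.
Poisson probabilities:
  p_A = 2.85254e-05
  p_B = 0.0532382
  p_C = 0.0676209
  p_D = 0.109241
0.0240329 / 0.0138419 ≈ 1.7362

1.7362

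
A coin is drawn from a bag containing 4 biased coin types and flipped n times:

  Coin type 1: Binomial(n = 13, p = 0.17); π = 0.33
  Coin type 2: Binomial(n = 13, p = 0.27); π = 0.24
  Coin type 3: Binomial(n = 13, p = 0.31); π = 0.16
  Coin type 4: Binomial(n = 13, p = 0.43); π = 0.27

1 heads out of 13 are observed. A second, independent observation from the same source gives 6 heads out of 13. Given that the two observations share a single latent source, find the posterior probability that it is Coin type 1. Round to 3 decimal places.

By Bayes' theorem, P(k | x) = π_k f_k(x) / Σ_j π_j f_j(x).
Since both observations come from the same component, the likelihood for component k is f_k(x₁)·f_k(x₂).
  L_1 = [C(13,1)·0.17^1·0.83^12 = 13·0.17·0.10689 = 0.236227] × [0.0112398] = 0.00265514
  L_2 = [C(13,1)·0.27^1·0.73^12 = 13·0.27·0.022902 = 0.0803862] × [0.0734446] = 0.00590393
  L_3 = [C(13,1)·0.31^1·0.69^12 = 13·0.31·0.0116463 = 0.0469347] × [0.113405] = 0.00532262
  L_4 = [C(13,1)·0.43^1·0.57^12 = 13·0.43·0.00117625 = 0.00657522] × [0.212057] = 0.00139432
Multiply by the mixture weights:
  π_1·L_1 = 0.33 × 0.00265514 = 0.000876195
  π_2·L_2 = 0.24 × 0.00590393 = 0.00141694
  π_3·L_3 = 0.16 × 0.00532262 = 0.000851619
  π_4·L_4 = 0.27 × 0.00139432 = 0.000376466
Marginal: 0.000876195 + 0.00141694 + 0.000851619 + 0.000376466 = 0.00352122
P(Coin type 1 | data) = 0.000876195 / 0.00352122 ≈ 0.249

0.249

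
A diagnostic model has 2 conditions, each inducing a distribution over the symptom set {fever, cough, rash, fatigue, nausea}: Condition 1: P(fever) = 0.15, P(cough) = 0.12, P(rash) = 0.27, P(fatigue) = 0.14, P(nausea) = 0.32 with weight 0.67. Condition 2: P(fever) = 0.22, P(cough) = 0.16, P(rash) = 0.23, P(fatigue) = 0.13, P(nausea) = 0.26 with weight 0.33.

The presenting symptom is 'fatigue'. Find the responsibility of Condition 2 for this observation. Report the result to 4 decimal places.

0.3138

Apply Bayes' rule: the posterior for each component is proportional to its prior times its likelihood at x.
Evaluate each component's likelihood at the observed value:
  p_1 = P(fatigue | comp) = 0.14
  p_2 = P(fatigue | comp) = 0.13
Unnormalised posteriors:
  π_1·p_1 = 0.67 × 0.14 = 0.0938
  π_2·p_2 = 0.33 × 0.13 = 0.0429
Marginal: 0.0938 + 0.0429 = 0.1367
So the posterior for Condition 2 is 0.0429 / 0.1367 ≈ 0.3138.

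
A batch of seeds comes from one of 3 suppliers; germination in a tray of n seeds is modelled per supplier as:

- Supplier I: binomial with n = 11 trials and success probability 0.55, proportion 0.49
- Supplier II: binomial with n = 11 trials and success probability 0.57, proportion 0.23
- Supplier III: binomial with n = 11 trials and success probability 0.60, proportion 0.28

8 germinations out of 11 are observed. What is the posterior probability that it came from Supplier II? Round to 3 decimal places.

By Bayes' theorem, P(k | x) = w_k f_k(x) / Σ_j w_j f_j(x).
Binomial probabilities:
  p_I = 0.125899
  p_II = 0.14618
  p_III = 0.177367
Weight by the priors:
  w_I·p_I = 0.49 × 0.125899 = 0.0616906
  w_II·p_II = 0.23 × 0.14618 = 0.0336214
  w_III·p_III = 0.28 × 0.177367 = 0.0496629
Evidence: 0.0616906 + 0.0336214 + 0.0496629 = 0.144975
P(Supplier II | 8 germinations out of 11) = 0.0336214 / 0.144975 ≈ 0.232

0.232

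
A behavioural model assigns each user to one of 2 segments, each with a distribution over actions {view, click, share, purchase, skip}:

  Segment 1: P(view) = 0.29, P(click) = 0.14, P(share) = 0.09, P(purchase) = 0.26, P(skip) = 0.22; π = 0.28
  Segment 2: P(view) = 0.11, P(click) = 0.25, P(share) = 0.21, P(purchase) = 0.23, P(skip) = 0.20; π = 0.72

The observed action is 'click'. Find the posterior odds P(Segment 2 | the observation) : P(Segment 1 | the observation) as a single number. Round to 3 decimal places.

Since P(k|x) ∝ w_k f_k(x), the posterior odds are w_i f_i(x) / (w_j f_j(x)).
Categorical probabilities:
  f_1 = P(click | comp) = 0.14
  f_2 = P(click | comp) = 0.25
Posterior odds = (w_2·f_2) / (w_1·f_1) = (0.72·0.25) / (0.28·0.14) = 0.18 / 0.0392 ≈ 4.592

4.592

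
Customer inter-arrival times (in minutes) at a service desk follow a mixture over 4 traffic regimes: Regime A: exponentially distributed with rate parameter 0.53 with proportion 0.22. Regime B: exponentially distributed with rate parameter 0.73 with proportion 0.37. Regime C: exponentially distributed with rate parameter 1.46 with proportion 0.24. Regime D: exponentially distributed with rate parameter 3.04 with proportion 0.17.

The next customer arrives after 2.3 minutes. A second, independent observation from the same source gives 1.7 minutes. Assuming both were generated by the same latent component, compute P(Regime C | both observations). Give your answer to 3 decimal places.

Apply Bayes' rule: the posterior for each component is proportional to its prior times its likelihood at x.
Since both observations come from the same component, the likelihood for component k is f_k(x₁)·f_k(x₂).
  p_A = [0.53·e^(−0.53·2.3) = 0.53·e^(−1.2190) = 0.156629] × [0.215267] = 0.0337169
  p_B = [0.73·e^(−0.73·2.3) = 0.73·e^(−1.6790) = 0.136189] × [0.211039] = 0.0287413
  p_C = [1.46·e^(−1.46·2.3) = 1.46·e^(−3.3580) = 0.050815] × [0.122021] = 0.00620049
  p_D = [3.04·e^(−3.04·2.3) = 3.04·e^(−6.9920) = 0.00279439] × [0.0173157] = 4.83867e-05
Weight by the priors:
  π_A·p_A = 0.22 × 0.0337169 = 0.00741771
  π_B·p_B = 0.37 × 0.0287413 = 0.0106343
  π_C·p_C = 0.24 × 0.00620049 = 0.00148812
  π_D·p_D = 0.17 × 4.83867e-05 = 8.22574e-06
Normaliser: 0.00741771 + 0.0106343 + 0.00148812 + 8.22574e-06 = 0.0195483
Responsibility of Regime C: 0.00148812 / 0.0195483 ≈ 0.076

0.076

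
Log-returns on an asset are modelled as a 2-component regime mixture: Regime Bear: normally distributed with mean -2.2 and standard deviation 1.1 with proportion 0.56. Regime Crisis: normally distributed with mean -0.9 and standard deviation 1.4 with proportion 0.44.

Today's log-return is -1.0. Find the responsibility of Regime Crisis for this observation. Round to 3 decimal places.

0.528

P(component k | x) = π_k·f_k(x) / marginal(x), where marginal(x) = Σ_j π_j·f_j(x).
Evaluate each component's likelihood at the observed value:
  L_Bear = (1/(1.1·√(2π)))·exp(−(-1.0−-2.2)²/(2·1.1²)) = 0.362675·exp(-0.59504) = 0.20003
  L_Crisis = (1/(1.4·√(2π)))·exp(−(-1.0−-0.9)²/(2·1.4²)) = 0.284959·exp(-0.00255) = 0.284233
Prior × likelihood for each component:
  π_Bear·L_Bear = 0.56 × 0.20003 = 0.112017
  π_Crisis·L_Crisis = 0.44 × 0.284233 = 0.125062
Normaliser: 0.112017 + 0.125062 = 0.237079
Responsibility of Regime Crisis: 0.125062 / 0.237079 ≈ 0.528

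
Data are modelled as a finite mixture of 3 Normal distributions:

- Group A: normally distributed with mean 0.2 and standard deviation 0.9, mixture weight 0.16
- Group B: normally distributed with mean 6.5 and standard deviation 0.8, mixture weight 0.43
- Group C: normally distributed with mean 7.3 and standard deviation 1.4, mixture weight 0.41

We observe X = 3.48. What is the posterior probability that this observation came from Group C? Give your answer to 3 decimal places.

0.914

The responsibility of component k is P(Z=k) f_k(x) divided by Σ_j P(Z=j) f_j(x).
Component likelihoods at x = 3.48:
  p_A = (1/(0.9·√(2π)))·exp(−(3.48−0.2)²/(2·0.9²)) = 0.443269·exp(-6.64099) = 0.000578793
  p_B = (1/(0.8·√(2π)))·exp(−(3.48−6.5)²/(2·0.8²)) = 0.498678·exp(-7.12531) = 0.000401177
  p_C = (1/(1.4·√(2π)))·exp(−(3.48−7.3)²/(2·1.4²)) = 0.284959·exp(-3.72255) = 0.00688809
Prior × likelihood for each component:
  P(Z=A)·p_A = 0.16 × 0.000578793 = 9.26069e-05
  P(Z=B)·p_B = 0.43 × 0.000401177 = 0.000172506
  P(Z=C)·p_C = 0.41 × 0.00688809 = 0.00282412
Denominator: 9.26069e-05 + 0.000172506 + 0.00282412 = 0.00308923
P(Group C | x) ≈ 0.914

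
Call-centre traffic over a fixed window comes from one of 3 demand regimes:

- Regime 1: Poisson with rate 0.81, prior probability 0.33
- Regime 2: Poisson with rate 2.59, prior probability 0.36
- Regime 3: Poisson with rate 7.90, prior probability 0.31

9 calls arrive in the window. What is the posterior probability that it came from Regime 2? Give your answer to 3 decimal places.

Apply Bayes' rule: the posterior for each component is proportional to its prior times its likelihood at x.
Poisson probabilities:
  L_1 = e^(−0.81)·0.81^9/9! = 1.84002e-07
  L_2 = e^(−2.59)·2.59^9/9! = 0.00108421
  L_3 = e^(−7.90)·7.90^9/9! = 0.122449
Weight by the priors:
  w_1·L_1 = 0.33 × 1.84002e-07 = 6.07208e-08
  w_2·L_2 = 0.36 × 0.00108421 = 0.000390314
  w_3·L_3 = 0.31 × 0.122449 = 0.0379591
Sum: 6.07208e-08 + 0.000390314 + 0.0379591 = 0.0383495
P(Regime 2 | data) = 0.000390314 / 0.0383495 ≈ 0.010

0.010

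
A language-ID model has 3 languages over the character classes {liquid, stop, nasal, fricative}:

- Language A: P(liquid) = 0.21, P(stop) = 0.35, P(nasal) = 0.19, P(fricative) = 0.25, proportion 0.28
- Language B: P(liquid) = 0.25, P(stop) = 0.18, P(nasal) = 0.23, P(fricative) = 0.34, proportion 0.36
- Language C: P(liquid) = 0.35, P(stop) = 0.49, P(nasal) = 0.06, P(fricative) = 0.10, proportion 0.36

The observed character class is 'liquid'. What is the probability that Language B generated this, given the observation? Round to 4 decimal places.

0.3275

The responsibility of component k is w_k f_k(x) divided by Σ_j w_j f_j(x).
Evaluate each component's likelihood at the observed value:
  p_A = 0.21
  p_B = 0.25
  p_C = 0.35
Unnormalised posteriors:
  w_A·p_A = 0.28 × 0.21 = 0.0588
  w_B·p_B = 0.36 × 0.25 = 0.09
  w_C·p_C = 0.36 × 0.35 = 0.126
Marginal: 0.0588 + 0.09 + 0.126 = 0.2748
So the posterior for Language B is 0.09 / 0.2748 ≈ 0.3275.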